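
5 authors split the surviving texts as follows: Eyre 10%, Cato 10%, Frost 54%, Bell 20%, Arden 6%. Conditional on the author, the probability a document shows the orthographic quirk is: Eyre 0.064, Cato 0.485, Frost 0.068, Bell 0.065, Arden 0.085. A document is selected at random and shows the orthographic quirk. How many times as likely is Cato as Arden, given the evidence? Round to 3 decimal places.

Prior × likelihood for each hypothesis:
  Eyre: 0.1 × 0.064 = 0.0064
  Cato: 0.1 × 0.485 = 0.0485
  Frost: 0.54 × 0.068 = 0.03672
  Bell: 0.2 × 0.065 = 0.013
  Arden: 0.06 × 0.085 = 0.0051
Total = 0.10972.
The ratio is 0.0485 / 0.0051 (the normalizer cancels) = 9.510.

9.510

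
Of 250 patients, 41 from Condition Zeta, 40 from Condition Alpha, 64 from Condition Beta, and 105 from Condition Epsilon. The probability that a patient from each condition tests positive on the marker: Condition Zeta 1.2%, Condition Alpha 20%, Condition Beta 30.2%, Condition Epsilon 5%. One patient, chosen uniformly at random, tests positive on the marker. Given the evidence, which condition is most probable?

Prior × likelihood for each hypothesis:
  Condition Zeta: 0.164 × 0.012 = 0.001968
  Condition Alpha: 0.16 × 0.2 = 0.032
  Condition Beta: 0.256 × 0.302 = 0.077312
  Condition Epsilon: 0.42 × 0.05 = 0.021
Total = 0.13228.
Largest term belongs to Condition Beta, so Condition Beta is most probable.

Condition Beta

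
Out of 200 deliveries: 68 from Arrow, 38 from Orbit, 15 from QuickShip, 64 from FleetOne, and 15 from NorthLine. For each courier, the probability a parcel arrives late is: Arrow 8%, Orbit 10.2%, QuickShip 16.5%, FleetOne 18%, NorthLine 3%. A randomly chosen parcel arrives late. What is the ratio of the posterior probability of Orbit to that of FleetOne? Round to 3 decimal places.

Prior × likelihood for each hypothesis:
  Arrow: 0.34 × 0.08 = 0.0272
  Orbit: 0.19 × 0.102 = 0.01938
  QuickShip: 0.075 × 0.165 = 0.012375
  FleetOne: 0.32 × 0.18 = 0.0576
  NorthLine: 0.075 × 0.03 = 0.00225
Normalizing constant = 0.118805.
The ratio is 0.01938 / 0.0576 (the normalizer cancels) = 0.336.

0.336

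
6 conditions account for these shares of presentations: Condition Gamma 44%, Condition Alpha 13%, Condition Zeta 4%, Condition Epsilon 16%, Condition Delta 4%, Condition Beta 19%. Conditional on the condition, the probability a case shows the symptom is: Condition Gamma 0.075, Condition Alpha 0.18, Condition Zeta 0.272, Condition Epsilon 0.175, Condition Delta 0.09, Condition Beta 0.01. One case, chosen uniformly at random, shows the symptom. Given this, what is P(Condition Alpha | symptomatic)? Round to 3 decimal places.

By Bayes' rule, posterior ∝ prior × likelihood:
  Condition Gamma: 0.44 × 0.075 = 0.033
  Condition Alpha: 0.13 × 0.18 = 0.0234
  Condition Zeta: 0.04 × 0.272 = 0.01088
  Condition Epsilon: 0.16 × 0.175 = 0.028
  Condition Delta: 0.04 × 0.09 = 0.0036
  Condition Beta: 0.19 × 0.01 = 0.0019
Total = 0.10078.
P(Condition Alpha | evidence) = 0.0234 / 0.10078 ≈ 0.232.

0.232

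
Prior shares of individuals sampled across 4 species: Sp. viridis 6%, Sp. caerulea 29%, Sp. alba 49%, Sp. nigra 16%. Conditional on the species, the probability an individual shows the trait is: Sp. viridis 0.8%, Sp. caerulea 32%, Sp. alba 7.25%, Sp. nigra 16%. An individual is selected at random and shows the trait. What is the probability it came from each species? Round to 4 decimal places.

By Bayes' rule, posterior ∝ prior × likelihood:
  Sp. viridis: 0.06 × 0.008 = 0.00048
  Sp. caerulea: 0.29 × 0.32 = 0.0928
  Sp. alba: 0.49 × 0.0725 = 0.035525
  Sp. nigra: 0.16 × 0.16 = 0.0256
Normalizing constant = 0.154405.
P(Sp. viridis | trait) = 0.00048/0.154405 ≈ 0.0031
P(Sp. caerulea | trait) = 0.0928/0.154405 ≈ 0.6010
P(Sp. alba | trait) = 0.035525/0.154405 ≈ 0.2301
P(Sp. nigra | trait) = 0.0256/0.154405 ≈ 0.1658
(Check: 0.0031+0.6010+0.2301+0.1658 = 1.0000.)

Sp. viridis 0.0031, Sp. caerulea 0.6010, Sp. alba 0.2301, Sp. nigra 0.1658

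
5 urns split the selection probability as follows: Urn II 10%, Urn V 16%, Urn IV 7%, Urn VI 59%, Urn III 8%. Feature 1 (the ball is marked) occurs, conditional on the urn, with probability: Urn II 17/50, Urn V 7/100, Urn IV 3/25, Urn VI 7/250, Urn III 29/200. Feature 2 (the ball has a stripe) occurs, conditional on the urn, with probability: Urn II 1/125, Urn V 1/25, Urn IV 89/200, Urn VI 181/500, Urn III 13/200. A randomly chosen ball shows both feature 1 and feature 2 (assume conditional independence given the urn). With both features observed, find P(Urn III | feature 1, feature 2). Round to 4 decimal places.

Prior × likelihood for each hypothesis:
  Urn II: 0.1 × 0.34 × 0.008 = 0.000272
  Urn V: 0.16 × 0.07 × 0.04 = 0.000448
  Urn IV: 0.07 × 0.12 × 0.445 = 0.003738
  Urn VI: 0.59 × 0.028 × 0.362 = 0.00598024
  Urn III: 0.08 × 0.145 × 0.065 = 0.000754
Normalizing constant = 0.01119224.
P(Urn III | evidence) = 0.000754 / 0.01119224 ≈ 0.0674.

0.0674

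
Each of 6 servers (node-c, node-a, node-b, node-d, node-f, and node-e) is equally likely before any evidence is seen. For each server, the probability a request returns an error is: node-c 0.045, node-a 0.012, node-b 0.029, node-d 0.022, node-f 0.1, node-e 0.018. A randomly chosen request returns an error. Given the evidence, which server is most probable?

node-f

Since the prior is uniform, the posterior is proportional to the likelihood:
  node-c: 0.045
  node-a: 0.012
  node-b: 0.029
  node-d: 0.022
  node-f: 0.1
  node-e: 0.018
Total = 0.226.
Largest term belongs to node-f, so node-f is most probable.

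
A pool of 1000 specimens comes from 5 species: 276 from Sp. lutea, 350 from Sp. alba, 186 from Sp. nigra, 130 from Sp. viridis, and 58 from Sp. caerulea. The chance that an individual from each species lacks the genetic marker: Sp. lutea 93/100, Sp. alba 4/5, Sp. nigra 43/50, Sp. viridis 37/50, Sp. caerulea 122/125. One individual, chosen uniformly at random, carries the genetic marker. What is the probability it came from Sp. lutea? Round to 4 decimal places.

0.1283

Taking complements, P(marker | each) = Sp. lutea 0.07, Sp. alba 0.2, Sp. nigra 0.14, Sp. viridis 0.26, Sp. caerulea 0.024.
Prior × likelihood for each hypothesis:
  Sp. lutea: 0.276 × 0.07 = 0.01932
  Sp. alba: 0.35 × 0.2 = 0.07
  Sp. nigra: 0.186 × 0.14 = 0.02604
  Sp. viridis: 0.13 × 0.26 = 0.0338
  Sp. caerulea: 0.058 × 0.024 = 0.001392
Total = 0.150552.
P(Sp. lutea | evidence) = 0.01932 / 0.150552 ≈ 0.1283.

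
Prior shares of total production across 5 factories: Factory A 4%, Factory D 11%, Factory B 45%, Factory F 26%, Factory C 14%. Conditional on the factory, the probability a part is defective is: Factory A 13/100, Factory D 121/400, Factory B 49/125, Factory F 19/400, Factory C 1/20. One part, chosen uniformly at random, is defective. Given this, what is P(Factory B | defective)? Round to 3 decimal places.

Unnormalized posteriors (prior × likelihood):
  Factory A: 0.04 × 0.13 = 0.0052
  Factory D: 0.11 × 0.3025 = 0.033275
  Factory B: 0.45 × 0.392 = 0.1764
  Factory F: 0.26 × 0.0475 = 0.01235
  Factory C: 0.14 × 0.05 = 0.007
Total = 0.234225.
P(Factory B | evidence) = 0.1764 / 0.234225 ≈ 0.753.

0.753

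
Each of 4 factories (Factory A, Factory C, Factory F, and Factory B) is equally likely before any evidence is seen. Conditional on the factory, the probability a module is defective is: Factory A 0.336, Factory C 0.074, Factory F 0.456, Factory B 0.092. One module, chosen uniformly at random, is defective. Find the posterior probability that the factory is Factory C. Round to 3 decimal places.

With a uniform prior (1/4 each), posterior ∝ likelihood:
  Factory A: 0.336
  Factory C: 0.074
  Factory F: 0.456
  Factory B: 0.092
Normalizing constant = 0.958.
P(Factory C | evidence) = 0.074 / 0.958 ≈ 0.077.

0.077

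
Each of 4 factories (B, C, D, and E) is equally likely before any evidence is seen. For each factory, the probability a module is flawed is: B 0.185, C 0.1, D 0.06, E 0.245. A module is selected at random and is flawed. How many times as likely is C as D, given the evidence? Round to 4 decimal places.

1.6667

With a uniform prior (1/4 each), posterior ∝ likelihood:
  B: 0.185
  C: 0.1
  D: 0.06
  E: 0.245
Normalizing constant = 0.59.
The ratio is 0.1 / 0.06 (the normalizer cancels) = 1.6667.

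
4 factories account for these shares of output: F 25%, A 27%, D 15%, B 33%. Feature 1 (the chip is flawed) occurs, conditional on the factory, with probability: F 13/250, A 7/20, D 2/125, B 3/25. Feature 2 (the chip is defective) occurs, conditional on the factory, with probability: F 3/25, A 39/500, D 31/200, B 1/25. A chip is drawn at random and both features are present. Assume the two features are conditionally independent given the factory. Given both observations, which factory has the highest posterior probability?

Compute prior × likelihood for every hypothesis:
  F: 0.25 × 0.052 × 0.12 = 0.00156
  A: 0.27 × 0.35 × 0.078 = 0.007371
  D: 0.15 × 0.016 × 0.155 = 0.000372
  B: 0.33 × 0.12 × 0.04 = 0.001584
Sum = 0.010887.
Largest term belongs to A, so A is most probable.

A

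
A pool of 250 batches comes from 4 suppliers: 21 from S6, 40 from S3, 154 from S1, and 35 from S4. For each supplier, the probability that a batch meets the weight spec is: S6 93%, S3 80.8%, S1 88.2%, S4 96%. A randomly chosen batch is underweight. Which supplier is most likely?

S1

Taking complements, P(underweight | each) = S6 0.07, S3 0.192, S1 0.118, S4 0.04.
Unnormalized posteriors (prior × likelihood):
  S6: 0.084 × 0.07 = 0.00588
  S3: 0.16 × 0.192 = 0.03072
  S1: 0.616 × 0.118 = 0.072688
  S4: 0.14 × 0.04 = 0.0056
Normalizing constant = 0.114888.
Largest term belongs to S1, so S1 is most probable.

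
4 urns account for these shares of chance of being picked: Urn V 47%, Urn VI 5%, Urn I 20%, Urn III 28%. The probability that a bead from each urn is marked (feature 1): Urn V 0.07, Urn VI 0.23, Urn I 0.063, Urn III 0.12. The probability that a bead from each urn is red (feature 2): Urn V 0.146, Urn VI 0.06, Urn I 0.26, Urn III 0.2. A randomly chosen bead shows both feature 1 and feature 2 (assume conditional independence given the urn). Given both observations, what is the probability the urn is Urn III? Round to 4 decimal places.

0.4338

By Bayes' rule, posterior ∝ prior × likelihood:
  Urn V: 0.47 × 0.07 × 0.146 = 0.0048034
  Urn VI: 0.05 × 0.23 × 0.06 = 0.00069
  Urn I: 0.2 × 0.063 × 0.26 = 0.003276
  Urn III: 0.28 × 0.12 × 0.2 = 0.00672
Sum = 0.0154894.
P(Urn III | evidence) = 0.00672 / 0.0154894 ≈ 0.4338.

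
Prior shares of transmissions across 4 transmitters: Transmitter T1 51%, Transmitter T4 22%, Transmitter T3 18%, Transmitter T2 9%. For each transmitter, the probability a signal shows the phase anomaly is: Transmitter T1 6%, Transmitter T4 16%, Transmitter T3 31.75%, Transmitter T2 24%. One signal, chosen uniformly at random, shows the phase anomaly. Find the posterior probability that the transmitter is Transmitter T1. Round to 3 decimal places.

0.212

By Bayes' rule, posterior ∝ prior × likelihood:
  Transmitter T1: 0.51 × 0.06 = 0.0306
  Transmitter T4: 0.22 × 0.16 = 0.0352
  Transmitter T3: 0.18 × 0.3175 = 0.05715
  Transmitter T2: 0.09 × 0.24 = 0.0216
Normalizing constant = 0.14455.
P(Transmitter T1 | evidence) = 0.0306 / 0.14455 ≈ 0.212.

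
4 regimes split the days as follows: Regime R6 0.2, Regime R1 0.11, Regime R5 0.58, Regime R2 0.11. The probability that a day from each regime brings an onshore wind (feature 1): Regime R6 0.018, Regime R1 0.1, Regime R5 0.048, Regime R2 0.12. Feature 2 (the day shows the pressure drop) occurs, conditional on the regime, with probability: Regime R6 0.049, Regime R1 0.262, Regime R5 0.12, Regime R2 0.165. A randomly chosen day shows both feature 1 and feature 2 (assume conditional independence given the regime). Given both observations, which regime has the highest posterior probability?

Regime R5

Compute prior × likelihood for every hypothesis:
  Regime R6: 0.2 × 0.018 × 0.049 = 0.0001764
  Regime R1: 0.11 × 0.1 × 0.262 = 0.002882
  Regime R5: 0.58 × 0.048 × 0.12 = 0.0033408
  Regime R2: 0.11 × 0.12 × 0.165 = 0.002178
Total = 0.0085772.
Largest term belongs to Regime R5, so Regime R5 is most probable.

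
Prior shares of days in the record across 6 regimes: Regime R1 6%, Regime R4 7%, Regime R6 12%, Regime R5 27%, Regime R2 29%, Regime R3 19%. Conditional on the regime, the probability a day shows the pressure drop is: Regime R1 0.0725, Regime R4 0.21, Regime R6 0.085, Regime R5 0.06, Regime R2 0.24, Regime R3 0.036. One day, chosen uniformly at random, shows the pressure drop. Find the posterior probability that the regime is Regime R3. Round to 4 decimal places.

Unnormalized posteriors (prior × likelihood):
  Regime R1: 0.06 × 0.0725 = 0.00435
  Regime R4: 0.07 × 0.21 = 0.0147
  Regime R6: 0.12 × 0.085 = 0.0102
  Regime R5: 0.27 × 0.06 = 0.0162
  Regime R2: 0.29 × 0.24 = 0.0696
  Regime R3: 0.19 × 0.036 = 0.00684
Normalizing constant = 0.12189.
P(Regime R3 | evidence) = 0.00684 / 0.12189 ≈ 0.0561.

0.0561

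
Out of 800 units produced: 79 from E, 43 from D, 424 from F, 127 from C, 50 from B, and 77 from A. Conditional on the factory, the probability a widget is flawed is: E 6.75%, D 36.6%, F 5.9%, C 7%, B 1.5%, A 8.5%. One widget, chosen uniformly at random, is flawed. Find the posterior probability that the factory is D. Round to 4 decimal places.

0.2527

By Bayes' rule, posterior ∝ prior × likelihood:
  E: 0.09875 × 0.0675 = 0.006665625
  D: 0.05375 × 0.366 = 0.0196725
  F: 0.53 × 0.059 = 0.03127
  C: 0.15875 × 0.07 = 0.0111125
  B: 0.0625 × 0.015 = 0.0009375
  A: 0.09625 × 0.085 = 0.00818125
Total = 0.077839375.
P(D | evidence) = 0.0196725 / 0.077839375 ≈ 0.2527.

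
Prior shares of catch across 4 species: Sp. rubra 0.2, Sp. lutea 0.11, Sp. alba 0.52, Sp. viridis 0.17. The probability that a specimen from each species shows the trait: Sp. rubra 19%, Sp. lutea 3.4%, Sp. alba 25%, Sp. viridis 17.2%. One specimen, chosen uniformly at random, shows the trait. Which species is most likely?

Sp. alba

By Bayes' rule, posterior ∝ prior × likelihood:
  Sp. rubra: 0.2 × 0.19 = 0.038
  Sp. lutea: 0.11 × 0.034 = 0.00374
  Sp. alba: 0.52 × 0.25 = 0.13
  Sp. viridis: 0.17 × 0.172 = 0.02924
Normalizing constant = 0.20098.
Largest term belongs to Sp. alba, so Sp. alba is most probable.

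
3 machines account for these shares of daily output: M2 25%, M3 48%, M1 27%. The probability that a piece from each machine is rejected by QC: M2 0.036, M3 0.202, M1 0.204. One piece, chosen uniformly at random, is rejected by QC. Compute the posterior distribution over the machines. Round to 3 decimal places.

M2 0.056, M3 0.602, M1 0.342

By Bayes' rule, posterior ∝ prior × likelihood:
  M2: 0.25 × 0.036 = 0.009
  M3: 0.48 × 0.202 = 0.09696
  M1: 0.27 × 0.204 = 0.05508
Total = 0.16104.
P(M2 | rejected) = 0.009/0.16104 ≈ 0.056
P(M3 | rejected) = 0.09696/0.16104 ≈ 0.602
P(M1 | rejected) = 0.05508/0.16104 ≈ 0.342
(Check: 0.056+0.602+0.342 = 1.000.)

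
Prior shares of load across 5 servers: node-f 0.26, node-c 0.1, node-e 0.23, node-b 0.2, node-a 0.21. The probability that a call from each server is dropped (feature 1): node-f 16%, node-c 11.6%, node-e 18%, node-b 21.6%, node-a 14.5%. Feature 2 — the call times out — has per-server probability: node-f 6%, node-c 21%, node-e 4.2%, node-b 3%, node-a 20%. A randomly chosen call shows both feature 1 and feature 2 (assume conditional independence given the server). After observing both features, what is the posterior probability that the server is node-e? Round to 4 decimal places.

0.1237

By Bayes' rule, posterior ∝ prior × likelihood:
  node-f: 0.26 × 0.16 × 0.06 = 0.002496
  node-c: 0.1 × 0.116 × 0.21 = 0.002436
  node-e: 0.23 × 0.18 × 0.042 = 0.0017388
  node-b: 0.2 × 0.216 × 0.03 = 0.001296
  node-a: 0.21 × 0.145 × 0.2 = 0.00609
Normalizing constant = 0.0140568.
P(node-e | evidence) = 0.0017388 / 0.0140568 ≈ 0.1237.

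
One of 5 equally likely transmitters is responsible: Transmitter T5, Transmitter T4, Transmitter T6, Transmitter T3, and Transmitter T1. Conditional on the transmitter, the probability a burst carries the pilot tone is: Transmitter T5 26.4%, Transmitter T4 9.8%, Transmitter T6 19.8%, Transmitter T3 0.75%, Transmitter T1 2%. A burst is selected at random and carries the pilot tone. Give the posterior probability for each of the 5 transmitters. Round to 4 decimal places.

With a uniform prior (1/5 each), posterior ∝ likelihood:
  Transmitter T5: 0.264
  Transmitter T4: 0.098
  Transmitter T6: 0.198
  Transmitter T3: 0.0075
  Transmitter T1: 0.02
Total = 0.5875.
P(Transmitter T5 | pilot) = 0.264/0.5875 ≈ 0.4494
P(Transmitter T4 | pilot) = 0.098/0.5875 ≈ 0.1668
P(Transmitter T6 | pilot) = 0.198/0.5875 ≈ 0.3370
P(Transmitter T3 | pilot) = 0.0075/0.5875 ≈ 0.0128
P(Transmitter T1 | pilot) = 0.02/0.5875 ≈ 0.0340
(Check: 0.4494+0.1668+0.3370+0.0128+0.0340 = 1.0000.)

Transmitter T5 0.4494, Transmitter T4 0.1668, Transmitter T6 0.3370, Transmitter T3 0.0128, Transmitter T1 0.0340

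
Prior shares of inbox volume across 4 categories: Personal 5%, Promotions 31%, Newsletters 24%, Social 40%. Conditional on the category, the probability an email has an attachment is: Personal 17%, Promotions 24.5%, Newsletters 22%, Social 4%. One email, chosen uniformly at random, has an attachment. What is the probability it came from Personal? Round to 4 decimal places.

Unnormalized posteriors (prior × likelihood):
  Personal: 0.05 × 0.17 = 0.0085
  Promotions: 0.31 × 0.245 = 0.07595
  Newsletters: 0.24 × 0.22 = 0.0528
  Social: 0.4 × 0.04 = 0.016
Normalizing constant = 0.15325.
P(Personal | evidence) = 0.0085 / 0.15325 ≈ 0.0555.

0.0555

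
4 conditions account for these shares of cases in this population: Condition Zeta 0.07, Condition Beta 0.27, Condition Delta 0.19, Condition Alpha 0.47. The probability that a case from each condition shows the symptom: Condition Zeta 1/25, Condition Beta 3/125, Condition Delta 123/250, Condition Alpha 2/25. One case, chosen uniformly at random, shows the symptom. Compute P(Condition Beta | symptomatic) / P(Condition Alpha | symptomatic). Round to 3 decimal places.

Unnormalized posteriors (prior × likelihood):
  Condition Zeta: 0.07 × 0.04 = 0.0028
  Condition Beta: 0.27 × 0.024 = 0.00648
  Condition Delta: 0.19 × 0.492 = 0.09348
  Condition Alpha: 0.47 × 0.08 = 0.0376
Total = 0.14036.
The ratio is 0.00648 / 0.0376 (the normalizer cancels) = 0.172.

0.172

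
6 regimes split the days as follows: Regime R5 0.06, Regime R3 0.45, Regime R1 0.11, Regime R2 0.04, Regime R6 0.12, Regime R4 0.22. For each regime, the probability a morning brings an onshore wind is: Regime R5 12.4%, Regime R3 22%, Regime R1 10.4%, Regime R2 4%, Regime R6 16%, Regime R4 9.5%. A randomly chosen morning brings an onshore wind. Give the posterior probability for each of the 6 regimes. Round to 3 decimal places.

Regime R5 0.047, Regime R3 0.620, Regime R1 0.072, Regime R2 0.010, Regime R6 0.120, Regime R4 0.131

Compute prior × likelihood for every hypothesis:
  Regime R5: 0.06 × 0.124 = 0.00744
  Regime R3: 0.45 × 0.22 = 0.099
  Regime R1: 0.11 × 0.104 = 0.01144
  Regime R2: 0.04 × 0.04 = 0.0016
  Regime R6: 0.12 × 0.16 = 0.0192
  Regime R4: 0.22 × 0.095 = 0.0209
Sum = 0.15958.
P(Regime R5 | onshore) = 0.00744/0.15958 ≈ 0.047
P(Regime R3 | onshore) = 0.099/0.15958 ≈ 0.620
P(Regime R1 | onshore) = 0.01144/0.15958 ≈ 0.072
P(Regime R2 | onshore) = 0.0016/0.15958 ≈ 0.010
P(Regime R6 | onshore) = 0.0192/0.15958 ≈ 0.120
P(Regime R4 | onshore) = 0.0209/0.15958 ≈ 0.131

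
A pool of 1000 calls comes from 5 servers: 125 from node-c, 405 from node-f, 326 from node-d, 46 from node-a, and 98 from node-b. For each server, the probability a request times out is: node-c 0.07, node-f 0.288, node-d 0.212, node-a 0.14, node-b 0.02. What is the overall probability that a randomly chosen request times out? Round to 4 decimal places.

0.2029

Unnormalized posteriors (prior × likelihood):
  node-c: 0.125 × 0.07 = 0.00875
  node-f: 0.405 × 0.288 = 0.11664
  node-d: 0.326 × 0.212 = 0.069112
  node-a: 0.046 × 0.14 = 0.00644
  node-b: 0.098 × 0.02 = 0.00196
P(timeout) = 0.00875 + 0.11664 + 0.069112 + 0.00644 + 0.00196 = 0.202902 → 0.2029.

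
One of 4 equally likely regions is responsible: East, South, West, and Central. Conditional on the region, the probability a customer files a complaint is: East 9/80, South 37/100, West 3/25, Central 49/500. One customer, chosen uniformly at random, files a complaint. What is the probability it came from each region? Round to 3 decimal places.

East 0.161, South 0.528, West 0.171, Central 0.140

Since the prior is uniform, the posterior is proportional to the likelihood:
  East: 0.1125
  South: 0.37
  West: 0.12
  Central: 0.098
Normalizing constant = 0.7005.
P(East | complaint) = 0.1125/0.7005 ≈ 0.161
P(South | complaint) = 0.37/0.7005 ≈ 0.528
P(West | complaint) = 0.12/0.7005 ≈ 0.171
P(Central | complaint) = 0.098/0.7005 ≈ 0.140
(Check: 0.161+0.528+0.171+0.140 = 1.000.)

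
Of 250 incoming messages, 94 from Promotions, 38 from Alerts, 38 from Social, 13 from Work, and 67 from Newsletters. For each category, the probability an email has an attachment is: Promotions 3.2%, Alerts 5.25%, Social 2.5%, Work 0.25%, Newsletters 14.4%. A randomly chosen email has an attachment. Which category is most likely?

Newsletters

Unnormalized posteriors (prior × likelihood):
  Promotions: 0.376 × 0.032 = 0.012032
  Alerts: 0.152 × 0.0525 = 0.00798
  Social: 0.152 × 0.025 = 0.0038
  Work: 0.052 × 0.0025 = 0.00013
  Newsletters: 0.268 × 0.144 = 0.038592
Total = 0.062534.
Largest term belongs to Newsletters, so Newsletters is most probable.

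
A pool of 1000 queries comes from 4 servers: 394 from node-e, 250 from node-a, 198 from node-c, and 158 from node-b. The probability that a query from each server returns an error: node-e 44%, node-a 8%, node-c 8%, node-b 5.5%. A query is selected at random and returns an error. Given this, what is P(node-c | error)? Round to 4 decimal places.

0.0727

Prior × likelihood for each hypothesis:
  node-e: 0.394 × 0.44 = 0.17336
  node-a: 0.25 × 0.08 = 0.02
  node-c: 0.198 × 0.08 = 0.01584
  node-b: 0.158 × 0.055 = 0.00869
Sum = 0.21789.
P(node-c | evidence) = 0.01584 / 0.21789 ≈ 0.0727.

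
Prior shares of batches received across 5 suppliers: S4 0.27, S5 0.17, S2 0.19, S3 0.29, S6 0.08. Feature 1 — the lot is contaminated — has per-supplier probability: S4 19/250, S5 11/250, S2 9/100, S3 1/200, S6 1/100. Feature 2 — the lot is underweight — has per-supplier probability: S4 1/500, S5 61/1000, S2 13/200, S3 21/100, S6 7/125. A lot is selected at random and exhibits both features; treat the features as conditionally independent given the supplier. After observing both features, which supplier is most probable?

Prior × likelihood for each hypothesis:
  S4: 0.27 × 0.076 × 0.002 = 0.00004104
  S5: 0.17 × 0.044 × 0.061 = 0.00045628
  S2: 0.19 × 0.09 × 0.065 = 0.0011115
  S3: 0.29 × 0.005 × 0.21 = 0.0003045
  S6: 0.08 × 0.01 × 0.056 = 0.0000448
Total = 0.00195812.
Largest term belongs to S2, so S2 is most probable.

S2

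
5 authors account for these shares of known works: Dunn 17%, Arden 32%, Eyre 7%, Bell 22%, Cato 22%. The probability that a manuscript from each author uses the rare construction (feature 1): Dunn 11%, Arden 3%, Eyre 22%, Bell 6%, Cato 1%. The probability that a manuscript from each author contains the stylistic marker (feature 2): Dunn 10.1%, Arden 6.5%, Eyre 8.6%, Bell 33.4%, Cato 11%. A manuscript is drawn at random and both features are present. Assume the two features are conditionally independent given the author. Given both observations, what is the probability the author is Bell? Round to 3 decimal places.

0.519

By Bayes' rule, posterior ∝ prior × likelihood:
  Dunn: 0.17 × 0.11 × 0.101 = 0.0018887
  Arden: 0.32 × 0.03 × 0.065 = 0.000624
  Eyre: 0.07 × 0.22 × 0.086 = 0.0013244
  Bell: 0.22 × 0.06 × 0.334 = 0.0044088
  Cato: 0.22 × 0.01 × 0.11 = 0.000242
Normalizing constant = 0.0084879.
P(Bell | evidence) = 0.0044088 / 0.0084879 ≈ 0.519.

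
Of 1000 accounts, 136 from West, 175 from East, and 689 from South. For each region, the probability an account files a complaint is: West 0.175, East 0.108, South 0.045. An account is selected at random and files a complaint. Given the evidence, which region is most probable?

South

By Bayes' rule, posterior ∝ prior × likelihood:
  West: 0.136 × 0.175 = 0.0238
  East: 0.175 × 0.108 = 0.0189
  South: 0.689 × 0.045 = 0.031005
Sum = 0.073705.
Largest term belongs to South, so South is most probable.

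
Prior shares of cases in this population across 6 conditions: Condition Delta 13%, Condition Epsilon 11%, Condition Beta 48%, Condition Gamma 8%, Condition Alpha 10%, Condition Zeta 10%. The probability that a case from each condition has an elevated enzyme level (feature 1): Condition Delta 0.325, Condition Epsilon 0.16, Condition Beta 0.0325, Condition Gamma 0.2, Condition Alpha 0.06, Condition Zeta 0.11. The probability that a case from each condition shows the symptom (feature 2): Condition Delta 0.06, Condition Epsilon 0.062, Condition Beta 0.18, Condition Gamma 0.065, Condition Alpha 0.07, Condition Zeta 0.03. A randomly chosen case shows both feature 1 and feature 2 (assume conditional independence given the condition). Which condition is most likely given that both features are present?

Prior × likelihood for each hypothesis:
  Condition Delta: 0.13 × 0.325 × 0.06 = 0.002535
  Condition Epsilon: 0.11 × 0.16 × 0.062 = 0.0010912
  Condition Beta: 0.48 × 0.0325 × 0.18 = 0.002808
  Condition Gamma: 0.08 × 0.2 × 0.065 = 0.00104
  Condition Alpha: 0.1 × 0.06 × 0.07 = 0.00042
  Condition Zeta: 0.1 × 0.11 × 0.03 = 0.00033
Normalizing constant = 0.0082242.
Largest term belongs to Condition Beta, so Condition Beta is most probable.

Condition Beta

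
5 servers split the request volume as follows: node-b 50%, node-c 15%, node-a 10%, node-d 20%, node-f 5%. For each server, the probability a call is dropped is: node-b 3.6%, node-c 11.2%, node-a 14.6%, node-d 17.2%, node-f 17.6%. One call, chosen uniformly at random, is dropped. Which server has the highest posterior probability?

node-d

By Bayes' rule, posterior ∝ prior × likelihood:
  node-b: 0.5 × 0.036 = 0.018
  node-c: 0.15 × 0.112 = 0.0168
  node-a: 0.1 × 0.146 = 0.0146
  node-d: 0.2 × 0.172 = 0.0344
  node-f: 0.05 × 0.176 = 0.0088
Normalizing constant = 0.0926.
Largest term belongs to node-d, so node-d is most probable.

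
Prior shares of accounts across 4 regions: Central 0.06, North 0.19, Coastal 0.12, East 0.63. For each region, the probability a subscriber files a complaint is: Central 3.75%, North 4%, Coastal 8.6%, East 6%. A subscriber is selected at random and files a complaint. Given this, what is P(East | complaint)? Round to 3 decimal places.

Compute prior × likelihood for every hypothesis:
  Central: 0.06 × 0.0375 = 0.00225
  North: 0.19 × 0.04 = 0.0076
  Coastal: 0.12 × 0.086 = 0.01032
  East: 0.63 × 0.06 = 0.0378
Sum = 0.05797.
P(East | evidence) = 0.0378 / 0.05797 ≈ 0.652.

0.652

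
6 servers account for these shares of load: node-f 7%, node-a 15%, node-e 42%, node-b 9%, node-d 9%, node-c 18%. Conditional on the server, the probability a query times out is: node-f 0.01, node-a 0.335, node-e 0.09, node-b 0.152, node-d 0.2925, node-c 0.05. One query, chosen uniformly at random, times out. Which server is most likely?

node-a

Unnormalized posteriors (prior × likelihood):
  node-f: 0.07 × 0.01 = 0.0007
  node-a: 0.15 × 0.335 = 0.05025
  node-e: 0.42 × 0.09 = 0.0378
  node-b: 0.09 × 0.152 = 0.01368
  node-d: 0.09 × 0.2925 = 0.026325
  node-c: 0.18 × 0.05 = 0.009
Total = 0.137755.
Largest term belongs to node-a, so node-a is most probable.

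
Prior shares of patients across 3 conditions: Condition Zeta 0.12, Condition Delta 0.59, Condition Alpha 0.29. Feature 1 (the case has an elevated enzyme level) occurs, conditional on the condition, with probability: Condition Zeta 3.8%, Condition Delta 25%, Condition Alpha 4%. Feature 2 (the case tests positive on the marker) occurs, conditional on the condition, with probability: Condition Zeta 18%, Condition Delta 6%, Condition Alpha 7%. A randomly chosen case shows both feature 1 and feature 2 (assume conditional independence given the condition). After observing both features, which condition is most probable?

Condition Delta

Prior × likelihood for each hypothesis:
  Condition Zeta: 0.12 × 0.038 × 0.18 = 0.0008208
  Condition Delta: 0.59 × 0.25 × 0.06 = 0.00885
  Condition Alpha: 0.29 × 0.04 × 0.07 = 0.000812
Total = 0.0104828.
Largest term belongs to Condition Delta, so Condition Delta is most probable.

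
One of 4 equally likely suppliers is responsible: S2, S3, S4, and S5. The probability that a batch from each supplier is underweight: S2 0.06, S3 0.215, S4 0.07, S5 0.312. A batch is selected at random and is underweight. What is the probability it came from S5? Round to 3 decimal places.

0.475

Since the prior is uniform, the posterior is proportional to the likelihood:
  S2: 0.06
  S3: 0.215
  S4: 0.07
  S5: 0.312
Normalizing constant = 0.657.
P(S5 | evidence) = 0.312 / 0.657 ≈ 0.475.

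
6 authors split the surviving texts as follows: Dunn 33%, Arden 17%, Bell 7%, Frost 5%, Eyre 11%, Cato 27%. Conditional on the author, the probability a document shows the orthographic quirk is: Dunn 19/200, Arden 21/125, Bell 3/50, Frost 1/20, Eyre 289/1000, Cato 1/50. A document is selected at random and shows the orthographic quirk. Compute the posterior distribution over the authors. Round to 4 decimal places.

Dunn 0.3020, Arden 0.2751, Bell 0.0405, Frost 0.0241, Eyre 0.3063, Cato 0.0520

Compute prior × likelihood for every hypothesis:
  Dunn: 0.33 × 0.095 = 0.03135
  Arden: 0.17 × 0.168 = 0.02856
  Bell: 0.07 × 0.06 = 0.0042
  Frost: 0.05 × 0.05 = 0.0025
  Eyre: 0.11 × 0.289 = 0.03179
  Cato: 0.27 × 0.02 = 0.0054
Sum = 0.1038.
P(Dunn | quirk) = 0.03135/0.1038 ≈ 0.3020
P(Arden | quirk) = 0.02856/0.1038 ≈ 0.2751
P(Bell | quirk) = 0.0042/0.1038 ≈ 0.0405
P(Frost | quirk) = 0.0025/0.1038 ≈ 0.0241
P(Eyre | quirk) = 0.03179/0.1038 ≈ 0.3063
P(Cato | quirk) = 0.0054/0.1038 ≈ 0.0520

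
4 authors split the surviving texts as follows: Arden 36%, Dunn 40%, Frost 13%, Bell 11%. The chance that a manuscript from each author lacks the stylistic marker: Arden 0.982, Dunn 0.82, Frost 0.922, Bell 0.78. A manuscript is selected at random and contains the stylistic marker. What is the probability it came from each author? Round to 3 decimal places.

Taking complements, P(marker | each) = Arden 0.018, Dunn 0.18, Frost 0.078, Bell 0.22.
Compute prior × likelihood for every hypothesis:
  Arden: 0.36 × 0.018 = 0.00648
  Dunn: 0.4 × 0.18 = 0.072
  Frost: 0.13 × 0.078 = 0.01014
  Bell: 0.11 × 0.22 = 0.0242
Sum = 0.11282.
P(Arden | marker) = 0.00648/0.11282 ≈ 0.057
P(Dunn | marker) = 0.072/0.11282 ≈ 0.638
P(Frost | marker) = 0.01014/0.11282 ≈ 0.090
P(Bell | marker) = 0.0242/0.11282 ≈ 0.215

Arden 0.057, Dunn 0.638, Frost 0.090, Bell 0.215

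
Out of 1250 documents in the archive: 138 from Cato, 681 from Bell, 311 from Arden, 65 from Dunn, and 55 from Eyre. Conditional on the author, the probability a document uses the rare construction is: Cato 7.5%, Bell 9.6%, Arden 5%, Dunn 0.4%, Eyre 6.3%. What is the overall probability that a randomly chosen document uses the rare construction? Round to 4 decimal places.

0.0760

By Bayes' rule, posterior ∝ prior × likelihood:
  Cato: 0.1104 × 0.075 = 0.00828
  Bell: 0.5448 × 0.096 = 0.0523008
  Arden: 0.2488 × 0.05 = 0.01244
  Dunn: 0.052 × 0.004 = 0.000208
  Eyre: 0.044 × 0.063 = 0.002772
P(rare-form) = 0.00828 + 0.0523008 + 0.01244 + 0.000208 + 0.002772 = 0.0760008 → 0.0760.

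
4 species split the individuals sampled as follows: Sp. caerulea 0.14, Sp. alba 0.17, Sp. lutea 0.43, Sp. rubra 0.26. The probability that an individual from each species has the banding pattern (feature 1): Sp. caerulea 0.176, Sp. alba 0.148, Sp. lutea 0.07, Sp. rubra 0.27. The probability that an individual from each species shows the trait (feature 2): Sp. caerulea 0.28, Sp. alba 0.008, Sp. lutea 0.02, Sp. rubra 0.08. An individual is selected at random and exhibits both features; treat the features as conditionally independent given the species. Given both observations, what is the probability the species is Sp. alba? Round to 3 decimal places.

0.015

By Bayes' rule, posterior ∝ prior × likelihood:
  Sp. caerulea: 0.14 × 0.176 × 0.28 = 0.0068992
  Sp. alba: 0.17 × 0.148 × 0.008 = 0.00020128
  Sp. lutea: 0.43 × 0.07 × 0.02 = 0.000602
  Sp. rubra: 0.26 × 0.27 × 0.08 = 0.005616
Sum = 0.01331848.
P(Sp. alba | evidence) = 0.00020128 / 0.01331848 ≈ 0.015.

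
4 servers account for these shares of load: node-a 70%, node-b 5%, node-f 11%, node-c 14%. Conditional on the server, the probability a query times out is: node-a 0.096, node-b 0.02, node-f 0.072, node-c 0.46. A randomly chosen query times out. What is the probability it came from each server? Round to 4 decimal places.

node-a 0.4782, node-b 0.0071, node-f 0.0564, node-c 0.4583

By Bayes' rule, posterior ∝ prior × likelihood:
  node-a: 0.7 × 0.096 = 0.0672
  node-b: 0.05 × 0.02 = 0.001
  node-f: 0.11 × 0.072 = 0.00792
  node-c: 0.14 × 0.46 = 0.0644
Sum = 0.14052.
P(node-a | timeout) = 0.0672/0.14052 ≈ 0.4782
P(node-b | timeout) = 0.001/0.14052 ≈ 0.0071
P(node-f | timeout) = 0.00792/0.14052 ≈ 0.0564
P(node-c | timeout) = 0.0644/0.14052 ≈ 0.4583
(Check: 0.4782+0.0071+0.0564+0.4583 = 1.0000.)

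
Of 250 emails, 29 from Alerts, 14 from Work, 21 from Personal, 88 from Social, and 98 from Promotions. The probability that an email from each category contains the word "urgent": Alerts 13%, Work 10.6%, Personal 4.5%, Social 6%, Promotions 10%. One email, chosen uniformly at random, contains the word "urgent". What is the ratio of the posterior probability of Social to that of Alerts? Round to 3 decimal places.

1.401

By Bayes' rule, posterior ∝ prior × likelihood:
  Alerts: 0.116 × 0.13 = 0.01508
  Work: 0.056 × 0.106 = 0.005936
  Personal: 0.084 × 0.045 = 0.00378
  Social: 0.352 × 0.06 = 0.02112
  Promotions: 0.392 × 0.1 = 0.0392
Total = 0.085116.
The ratio is 0.02112 / 0.01508 (the normalizer cancels) = 1.401.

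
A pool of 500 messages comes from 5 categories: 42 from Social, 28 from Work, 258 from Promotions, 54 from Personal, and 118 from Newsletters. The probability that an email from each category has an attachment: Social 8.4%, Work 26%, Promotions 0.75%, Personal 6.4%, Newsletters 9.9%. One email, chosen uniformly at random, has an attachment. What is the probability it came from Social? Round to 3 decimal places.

By Bayes' rule, posterior ∝ prior × likelihood:
  Social: 0.084 × 0.084 = 0.007056
  Work: 0.056 × 0.26 = 0.01456
  Promotions: 0.516 × 0.0075 = 0.00387
  Personal: 0.108 × 0.064 = 0.006912
  Newsletters: 0.236 × 0.099 = 0.023364
Normalizing constant = 0.055762.
P(Social | evidence) = 0.007056 / 0.055762 ≈ 0.127.

0.127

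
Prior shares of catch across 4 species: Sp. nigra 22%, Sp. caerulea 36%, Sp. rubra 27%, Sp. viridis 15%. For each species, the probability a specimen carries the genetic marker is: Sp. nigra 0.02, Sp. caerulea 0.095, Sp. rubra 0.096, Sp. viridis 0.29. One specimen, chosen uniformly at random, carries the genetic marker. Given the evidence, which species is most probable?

By Bayes' rule, posterior ∝ prior × likelihood:
  Sp. nigra: 0.22 × 0.02 = 0.0044
  Sp. caerulea: 0.36 × 0.095 = 0.0342
  Sp. rubra: 0.27 × 0.096 = 0.02592
  Sp. viridis: 0.15 × 0.29 = 0.0435
Total = 0.10802.
Largest term belongs to Sp. viridis, so Sp. viridis is most probable.

Sp. viridis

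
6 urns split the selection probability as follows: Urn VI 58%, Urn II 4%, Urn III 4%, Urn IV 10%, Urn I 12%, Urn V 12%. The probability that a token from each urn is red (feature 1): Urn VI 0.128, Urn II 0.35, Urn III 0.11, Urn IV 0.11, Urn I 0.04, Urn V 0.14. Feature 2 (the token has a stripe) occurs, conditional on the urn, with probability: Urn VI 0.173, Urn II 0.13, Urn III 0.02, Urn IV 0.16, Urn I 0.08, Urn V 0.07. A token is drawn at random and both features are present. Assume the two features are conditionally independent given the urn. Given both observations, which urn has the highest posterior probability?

Unnormalized posteriors (prior × likelihood):
  Urn VI: 0.58 × 0.128 × 0.173 = 0.01284352
  Urn II: 0.04 × 0.35 × 0.13 = 0.00182
  Urn III: 0.04 × 0.11 × 0.02 = 0.000088
  Urn IV: 0.1 × 0.11 × 0.16 = 0.00176
  Urn I: 0.12 × 0.04 × 0.08 = 0.000384
  Urn V: 0.12 × 0.14 × 0.07 = 0.001176
Normalizing constant = 0.01807152.
Largest term belongs to Urn VI, so Urn VI is most probable.

Urn VI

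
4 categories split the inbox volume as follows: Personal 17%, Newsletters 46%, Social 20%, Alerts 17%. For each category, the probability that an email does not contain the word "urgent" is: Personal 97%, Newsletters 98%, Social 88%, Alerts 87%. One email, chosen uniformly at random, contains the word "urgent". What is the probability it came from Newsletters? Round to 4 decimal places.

Taking complements, P(urgent-flag | each) = Personal 0.03, Newsletters 0.02, Social 0.12, Alerts 0.13.
Prior × likelihood for each hypothesis:
  Personal: 0.17 × 0.03 = 0.0051
  Newsletters: 0.46 × 0.02 = 0.0092
  Social: 0.2 × 0.12 = 0.024
  Alerts: 0.17 × 0.13 = 0.0221
Sum = 0.0604.
P(Newsletters | evidence) = 0.0092 / 0.0604 ≈ 0.1523.

0.1523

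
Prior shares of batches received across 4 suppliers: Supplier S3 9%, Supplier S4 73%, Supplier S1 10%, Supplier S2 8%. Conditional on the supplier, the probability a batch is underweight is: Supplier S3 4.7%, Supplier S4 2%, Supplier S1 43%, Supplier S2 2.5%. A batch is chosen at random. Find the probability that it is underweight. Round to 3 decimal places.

0.064

Prior × likelihood for each hypothesis:
  Supplier S3: 0.09 × 0.047 = 0.00423
  Supplier S4: 0.73 × 0.02 = 0.0146
  Supplier S1: 0.1 × 0.43 = 0.043
  Supplier S2: 0.08 × 0.025 = 0.002
P(underweight) = 0.00423 + 0.0146 + 0.043 + 0.002 = 0.06383 → 0.064.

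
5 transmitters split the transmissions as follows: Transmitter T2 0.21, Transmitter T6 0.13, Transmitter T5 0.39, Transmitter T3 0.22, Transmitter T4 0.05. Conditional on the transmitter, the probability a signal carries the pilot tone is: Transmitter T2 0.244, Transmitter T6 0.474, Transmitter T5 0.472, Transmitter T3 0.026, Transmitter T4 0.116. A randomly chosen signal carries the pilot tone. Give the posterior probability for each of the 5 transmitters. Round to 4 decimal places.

Prior × likelihood for each hypothesis:
  Transmitter T2: 0.21 × 0.244 = 0.05124
  Transmitter T6: 0.13 × 0.474 = 0.06162
  Transmitter T5: 0.39 × 0.472 = 0.18408
  Transmitter T3: 0.22 × 0.026 = 0.00572
  Transmitter T4: 0.05 × 0.116 = 0.0058
Sum = 0.30846.
P(Transmitter T2 | pilot) = 0.05124/0.30846 ≈ 0.1661
P(Transmitter T6 | pilot) = 0.06162/0.30846 ≈ 0.1998
P(Transmitter T5 | pilot) = 0.18408/0.30846 ≈ 0.5968
P(Transmitter T3 | pilot) = 0.00572/0.30846 ≈ 0.0185
P(Transmitter T4 | pilot) = 0.0058/0.30846 ≈ 0.0188
(Check: 0.1661+0.1998+0.5968+0.0185+0.0188 = 1.0000.)

Transmitter T2 0.1661, Transmitter T6 0.1998, Transmitter T5 0.5968, Transmitter T3 0.0185, Transmitter T4 0.0188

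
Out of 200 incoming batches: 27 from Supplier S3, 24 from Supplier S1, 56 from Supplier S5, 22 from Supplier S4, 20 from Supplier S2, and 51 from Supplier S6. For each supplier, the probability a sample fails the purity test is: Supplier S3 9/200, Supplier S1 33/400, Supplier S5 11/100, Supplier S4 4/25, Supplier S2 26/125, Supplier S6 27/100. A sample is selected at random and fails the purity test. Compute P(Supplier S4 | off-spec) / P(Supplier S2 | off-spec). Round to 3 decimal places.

0.846

Compute prior × likelihood for every hypothesis:
  Supplier S3: 0.135 × 0.045 = 0.006075
  Supplier S1: 0.12 × 0.0825 = 0.0099
  Supplier S5: 0.28 × 0.11 = 0.0308
  Supplier S4: 0.11 × 0.16 = 0.0176
  Supplier S2: 0.1 × 0.208 = 0.0208
  Supplier S6: 0.255 × 0.27 = 0.06885
Total = 0.154025.
The ratio is 0.0176 / 0.0208 (the normalizer cancels) = 0.846.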